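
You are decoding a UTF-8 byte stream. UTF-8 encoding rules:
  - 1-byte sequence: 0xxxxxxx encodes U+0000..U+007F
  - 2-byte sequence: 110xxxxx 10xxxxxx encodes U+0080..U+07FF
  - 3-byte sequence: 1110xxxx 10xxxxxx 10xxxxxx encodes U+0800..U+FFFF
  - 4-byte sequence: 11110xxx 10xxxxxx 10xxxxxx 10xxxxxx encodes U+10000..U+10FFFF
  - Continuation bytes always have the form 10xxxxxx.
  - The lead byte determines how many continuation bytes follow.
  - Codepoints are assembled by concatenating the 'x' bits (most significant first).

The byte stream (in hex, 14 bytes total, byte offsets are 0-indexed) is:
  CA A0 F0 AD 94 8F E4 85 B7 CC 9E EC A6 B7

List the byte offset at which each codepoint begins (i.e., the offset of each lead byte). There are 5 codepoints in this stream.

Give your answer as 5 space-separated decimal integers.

Byte[0]=CA: 2-byte lead, need 1 cont bytes. acc=0xA
Byte[1]=A0: continuation. acc=(acc<<6)|0x20=0x2A0
Completed: cp=U+02A0 (starts at byte 0)
Byte[2]=F0: 4-byte lead, need 3 cont bytes. acc=0x0
Byte[3]=AD: continuation. acc=(acc<<6)|0x2D=0x2D
Byte[4]=94: continuation. acc=(acc<<6)|0x14=0xB54
Byte[5]=8F: continuation. acc=(acc<<6)|0x0F=0x2D50F
Completed: cp=U+2D50F (starts at byte 2)
Byte[6]=E4: 3-byte lead, need 2 cont bytes. acc=0x4
Byte[7]=85: continuation. acc=(acc<<6)|0x05=0x105
Byte[8]=B7: continuation. acc=(acc<<6)|0x37=0x4177
Completed: cp=U+4177 (starts at byte 6)
Byte[9]=CC: 2-byte lead, need 1 cont bytes. acc=0xC
Byte[10]=9E: continuation. acc=(acc<<6)|0x1E=0x31E
Completed: cp=U+031E (starts at byte 9)
Byte[11]=EC: 3-byte lead, need 2 cont bytes. acc=0xC
Byte[12]=A6: continuation. acc=(acc<<6)|0x26=0x326
Byte[13]=B7: continuation. acc=(acc<<6)|0x37=0xC9B7
Completed: cp=U+C9B7 (starts at byte 11)

Answer: 0 2 6 9 11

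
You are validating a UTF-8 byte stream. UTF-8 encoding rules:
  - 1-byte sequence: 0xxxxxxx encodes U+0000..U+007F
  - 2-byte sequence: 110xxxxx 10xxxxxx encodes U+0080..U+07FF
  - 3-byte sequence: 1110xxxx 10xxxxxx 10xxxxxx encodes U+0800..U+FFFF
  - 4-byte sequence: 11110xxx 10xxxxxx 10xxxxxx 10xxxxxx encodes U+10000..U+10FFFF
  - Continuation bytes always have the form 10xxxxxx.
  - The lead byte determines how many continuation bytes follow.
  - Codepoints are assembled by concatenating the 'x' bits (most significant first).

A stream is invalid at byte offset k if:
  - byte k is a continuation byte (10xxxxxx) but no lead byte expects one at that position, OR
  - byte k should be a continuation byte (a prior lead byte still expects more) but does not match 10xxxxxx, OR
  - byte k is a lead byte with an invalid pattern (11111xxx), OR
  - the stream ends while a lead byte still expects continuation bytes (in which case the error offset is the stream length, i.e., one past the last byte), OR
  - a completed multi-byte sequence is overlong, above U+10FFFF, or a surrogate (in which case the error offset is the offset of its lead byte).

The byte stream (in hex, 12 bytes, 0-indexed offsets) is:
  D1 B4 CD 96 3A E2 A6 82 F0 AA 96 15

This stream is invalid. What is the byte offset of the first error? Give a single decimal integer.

Answer: 11

Derivation:
Byte[0]=D1: 2-byte lead, need 1 cont bytes. acc=0x11
Byte[1]=B4: continuation. acc=(acc<<6)|0x34=0x474
Completed: cp=U+0474 (starts at byte 0)
Byte[2]=CD: 2-byte lead, need 1 cont bytes. acc=0xD
Byte[3]=96: continuation. acc=(acc<<6)|0x16=0x356
Completed: cp=U+0356 (starts at byte 2)
Byte[4]=3A: 1-byte ASCII. cp=U+003A
Byte[5]=E2: 3-byte lead, need 2 cont bytes. acc=0x2
Byte[6]=A6: continuation. acc=(acc<<6)|0x26=0xA6
Byte[7]=82: continuation. acc=(acc<<6)|0x02=0x2982
Completed: cp=U+2982 (starts at byte 5)
Byte[8]=F0: 4-byte lead, need 3 cont bytes. acc=0x0
Byte[9]=AA: continuation. acc=(acc<<6)|0x2A=0x2A
Byte[10]=96: continuation. acc=(acc<<6)|0x16=0xA96
Byte[11]=15: expected 10xxxxxx continuation. INVALID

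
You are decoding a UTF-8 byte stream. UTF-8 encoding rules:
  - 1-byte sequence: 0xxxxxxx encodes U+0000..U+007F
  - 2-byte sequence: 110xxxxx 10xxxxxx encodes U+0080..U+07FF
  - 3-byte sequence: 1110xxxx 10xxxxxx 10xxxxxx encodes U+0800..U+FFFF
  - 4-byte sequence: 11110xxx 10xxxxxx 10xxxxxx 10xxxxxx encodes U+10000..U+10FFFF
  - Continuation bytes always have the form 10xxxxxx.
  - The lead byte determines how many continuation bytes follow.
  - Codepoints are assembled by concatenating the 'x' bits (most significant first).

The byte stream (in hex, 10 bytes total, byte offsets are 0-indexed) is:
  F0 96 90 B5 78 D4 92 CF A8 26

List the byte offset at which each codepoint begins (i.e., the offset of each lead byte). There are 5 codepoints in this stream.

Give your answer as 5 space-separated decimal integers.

Answer: 0 4 5 7 9

Derivation:
Byte[0]=F0: 4-byte lead, need 3 cont bytes. acc=0x0
Byte[1]=96: continuation. acc=(acc<<6)|0x16=0x16
Byte[2]=90: continuation. acc=(acc<<6)|0x10=0x590
Byte[3]=B5: continuation. acc=(acc<<6)|0x35=0x16435
Completed: cp=U+16435 (starts at byte 0)
Byte[4]=78: 1-byte ASCII. cp=U+0078
Byte[5]=D4: 2-byte lead, need 1 cont bytes. acc=0x14
Byte[6]=92: continuation. acc=(acc<<6)|0x12=0x512
Completed: cp=U+0512 (starts at byte 5)
Byte[7]=CF: 2-byte lead, need 1 cont bytes. acc=0xF
Byte[8]=A8: continuation. acc=(acc<<6)|0x28=0x3E8
Completed: cp=U+03E8 (starts at byte 7)
Byte[9]=26: 1-byte ASCII. cp=U+0026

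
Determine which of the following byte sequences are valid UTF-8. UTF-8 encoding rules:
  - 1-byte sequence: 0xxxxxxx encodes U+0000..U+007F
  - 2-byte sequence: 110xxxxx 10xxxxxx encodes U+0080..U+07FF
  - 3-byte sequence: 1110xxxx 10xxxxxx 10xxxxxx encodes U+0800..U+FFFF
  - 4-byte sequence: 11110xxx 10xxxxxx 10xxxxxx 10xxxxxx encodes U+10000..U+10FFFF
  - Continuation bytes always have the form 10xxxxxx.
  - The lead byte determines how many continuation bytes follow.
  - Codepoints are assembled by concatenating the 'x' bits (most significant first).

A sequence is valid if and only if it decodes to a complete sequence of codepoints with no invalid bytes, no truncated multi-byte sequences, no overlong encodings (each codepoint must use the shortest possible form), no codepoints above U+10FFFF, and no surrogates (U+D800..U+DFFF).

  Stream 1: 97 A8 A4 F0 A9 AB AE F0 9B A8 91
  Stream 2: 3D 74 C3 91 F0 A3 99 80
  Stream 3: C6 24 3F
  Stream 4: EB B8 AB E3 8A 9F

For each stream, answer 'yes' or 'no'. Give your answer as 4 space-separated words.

Stream 1: error at byte offset 0. INVALID
Stream 2: decodes cleanly. VALID
Stream 3: error at byte offset 1. INVALID
Stream 4: decodes cleanly. VALID

Answer: no yes no yes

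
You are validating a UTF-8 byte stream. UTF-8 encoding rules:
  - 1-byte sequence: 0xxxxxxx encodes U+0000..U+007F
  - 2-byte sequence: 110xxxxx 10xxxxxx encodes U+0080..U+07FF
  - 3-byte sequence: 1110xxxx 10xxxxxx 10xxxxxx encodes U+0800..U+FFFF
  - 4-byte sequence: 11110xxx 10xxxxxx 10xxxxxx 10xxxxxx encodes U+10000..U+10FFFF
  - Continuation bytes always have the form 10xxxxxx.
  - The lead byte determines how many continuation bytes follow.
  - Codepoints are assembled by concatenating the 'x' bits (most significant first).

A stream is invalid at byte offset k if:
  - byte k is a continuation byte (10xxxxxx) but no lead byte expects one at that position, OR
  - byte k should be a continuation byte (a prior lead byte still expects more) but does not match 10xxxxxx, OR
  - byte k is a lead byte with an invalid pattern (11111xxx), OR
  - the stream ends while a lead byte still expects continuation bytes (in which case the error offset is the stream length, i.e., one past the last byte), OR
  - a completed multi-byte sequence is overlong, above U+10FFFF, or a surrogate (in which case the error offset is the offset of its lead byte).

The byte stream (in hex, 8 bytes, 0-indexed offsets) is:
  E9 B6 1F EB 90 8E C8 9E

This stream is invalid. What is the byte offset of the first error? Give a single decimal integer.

Byte[0]=E9: 3-byte lead, need 2 cont bytes. acc=0x9
Byte[1]=B6: continuation. acc=(acc<<6)|0x36=0x276
Byte[2]=1F: expected 10xxxxxx continuation. INVALID

Answer: 2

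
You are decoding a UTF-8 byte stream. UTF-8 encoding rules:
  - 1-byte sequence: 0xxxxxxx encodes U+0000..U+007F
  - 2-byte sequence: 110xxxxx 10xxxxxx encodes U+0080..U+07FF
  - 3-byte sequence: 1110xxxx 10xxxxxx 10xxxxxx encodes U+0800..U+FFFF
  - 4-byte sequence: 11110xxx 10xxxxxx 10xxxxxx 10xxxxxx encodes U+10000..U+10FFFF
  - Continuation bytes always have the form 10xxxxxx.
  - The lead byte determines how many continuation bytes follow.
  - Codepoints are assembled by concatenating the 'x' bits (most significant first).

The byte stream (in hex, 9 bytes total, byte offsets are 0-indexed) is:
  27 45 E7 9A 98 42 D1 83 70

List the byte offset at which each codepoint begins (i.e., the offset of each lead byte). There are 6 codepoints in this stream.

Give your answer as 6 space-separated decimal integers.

Byte[0]=27: 1-byte ASCII. cp=U+0027
Byte[1]=45: 1-byte ASCII. cp=U+0045
Byte[2]=E7: 3-byte lead, need 2 cont bytes. acc=0x7
Byte[3]=9A: continuation. acc=(acc<<6)|0x1A=0x1DA
Byte[4]=98: continuation. acc=(acc<<6)|0x18=0x7698
Completed: cp=U+7698 (starts at byte 2)
Byte[5]=42: 1-byte ASCII. cp=U+0042
Byte[6]=D1: 2-byte lead, need 1 cont bytes. acc=0x11
Byte[7]=83: continuation. acc=(acc<<6)|0x03=0x443
Completed: cp=U+0443 (starts at byte 6)
Byte[8]=70: 1-byte ASCII. cp=U+0070

Answer: 0 1 2 5 6 8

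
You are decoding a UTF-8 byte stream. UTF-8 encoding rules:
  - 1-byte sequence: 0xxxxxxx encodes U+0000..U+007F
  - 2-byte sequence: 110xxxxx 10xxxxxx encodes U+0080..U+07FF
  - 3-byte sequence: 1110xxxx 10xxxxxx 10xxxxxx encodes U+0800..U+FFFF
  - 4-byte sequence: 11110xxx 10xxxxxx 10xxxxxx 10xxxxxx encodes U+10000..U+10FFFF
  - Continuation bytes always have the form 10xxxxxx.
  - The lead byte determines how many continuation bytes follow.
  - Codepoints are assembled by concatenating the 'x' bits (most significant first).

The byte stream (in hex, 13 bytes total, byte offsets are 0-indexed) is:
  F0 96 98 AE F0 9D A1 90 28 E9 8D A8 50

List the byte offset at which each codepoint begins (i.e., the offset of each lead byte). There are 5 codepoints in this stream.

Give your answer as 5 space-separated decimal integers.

Answer: 0 4 8 9 12

Derivation:
Byte[0]=F0: 4-byte lead, need 3 cont bytes. acc=0x0
Byte[1]=96: continuation. acc=(acc<<6)|0x16=0x16
Byte[2]=98: continuation. acc=(acc<<6)|0x18=0x598
Byte[3]=AE: continuation. acc=(acc<<6)|0x2E=0x1662E
Completed: cp=U+1662E (starts at byte 0)
Byte[4]=F0: 4-byte lead, need 3 cont bytes. acc=0x0
Byte[5]=9D: continuation. acc=(acc<<6)|0x1D=0x1D
Byte[6]=A1: continuation. acc=(acc<<6)|0x21=0x761
Byte[7]=90: continuation. acc=(acc<<6)|0x10=0x1D850
Completed: cp=U+1D850 (starts at byte 4)
Byte[8]=28: 1-byte ASCII. cp=U+0028
Byte[9]=E9: 3-byte lead, need 2 cont bytes. acc=0x9
Byte[10]=8D: continuation. acc=(acc<<6)|0x0D=0x24D
Byte[11]=A8: continuation. acc=(acc<<6)|0x28=0x9368
Completed: cp=U+9368 (starts at byte 9)
Byte[12]=50: 1-byte ASCII. cp=U+0050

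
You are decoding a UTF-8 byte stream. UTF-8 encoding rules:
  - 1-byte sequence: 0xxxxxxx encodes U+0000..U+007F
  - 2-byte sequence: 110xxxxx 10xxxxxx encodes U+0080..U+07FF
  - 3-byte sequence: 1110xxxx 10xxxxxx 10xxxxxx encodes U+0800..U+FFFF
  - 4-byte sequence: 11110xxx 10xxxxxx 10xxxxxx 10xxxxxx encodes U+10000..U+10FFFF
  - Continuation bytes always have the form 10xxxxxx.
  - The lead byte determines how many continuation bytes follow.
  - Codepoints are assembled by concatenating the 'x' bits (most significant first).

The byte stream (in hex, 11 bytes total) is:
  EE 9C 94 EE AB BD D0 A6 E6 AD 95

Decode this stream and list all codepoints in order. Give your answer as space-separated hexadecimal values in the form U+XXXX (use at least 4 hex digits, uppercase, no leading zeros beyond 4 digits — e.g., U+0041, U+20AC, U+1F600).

Answer: U+E714 U+EAFD U+0426 U+6B55

Derivation:
Byte[0]=EE: 3-byte lead, need 2 cont bytes. acc=0xE
Byte[1]=9C: continuation. acc=(acc<<6)|0x1C=0x39C
Byte[2]=94: continuation. acc=(acc<<6)|0x14=0xE714
Completed: cp=U+E714 (starts at byte 0)
Byte[3]=EE: 3-byte lead, need 2 cont bytes. acc=0xE
Byte[4]=AB: continuation. acc=(acc<<6)|0x2B=0x3AB
Byte[5]=BD: continuation. acc=(acc<<6)|0x3D=0xEAFD
Completed: cp=U+EAFD (starts at byte 3)
Byte[6]=D0: 2-byte lead, need 1 cont bytes. acc=0x10
Byte[7]=A6: continuation. acc=(acc<<6)|0x26=0x426
Completed: cp=U+0426 (starts at byte 6)
Byte[8]=E6: 3-byte lead, need 2 cont bytes. acc=0x6
Byte[9]=AD: continuation. acc=(acc<<6)|0x2D=0x1AD
Byte[10]=95: continuation. acc=(acc<<6)|0x15=0x6B55
Completed: cp=U+6B55 (starts at byte 8)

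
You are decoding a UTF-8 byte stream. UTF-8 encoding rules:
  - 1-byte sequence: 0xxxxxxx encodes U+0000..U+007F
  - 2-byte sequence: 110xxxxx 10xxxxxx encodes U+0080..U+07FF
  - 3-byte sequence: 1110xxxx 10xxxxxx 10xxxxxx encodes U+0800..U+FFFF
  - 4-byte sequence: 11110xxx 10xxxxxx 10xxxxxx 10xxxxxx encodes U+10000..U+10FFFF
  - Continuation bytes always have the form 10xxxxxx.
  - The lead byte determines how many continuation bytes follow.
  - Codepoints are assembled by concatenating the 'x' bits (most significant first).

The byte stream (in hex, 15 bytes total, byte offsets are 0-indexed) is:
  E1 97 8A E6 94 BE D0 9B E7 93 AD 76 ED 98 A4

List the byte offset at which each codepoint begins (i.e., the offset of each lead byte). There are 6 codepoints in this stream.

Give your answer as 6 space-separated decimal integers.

Answer: 0 3 6 8 11 12

Derivation:
Byte[0]=E1: 3-byte lead, need 2 cont bytes. acc=0x1
Byte[1]=97: continuation. acc=(acc<<6)|0x17=0x57
Byte[2]=8A: continuation. acc=(acc<<6)|0x0A=0x15CA
Completed: cp=U+15CA (starts at byte 0)
Byte[3]=E6: 3-byte lead, need 2 cont bytes. acc=0x6
Byte[4]=94: continuation. acc=(acc<<6)|0x14=0x194
Byte[5]=BE: continuation. acc=(acc<<6)|0x3E=0x653E
Completed: cp=U+653E (starts at byte 3)
Byte[6]=D0: 2-byte lead, need 1 cont bytes. acc=0x10
Byte[7]=9B: continuation. acc=(acc<<6)|0x1B=0x41B
Completed: cp=U+041B (starts at byte 6)
Byte[8]=E7: 3-byte lead, need 2 cont bytes. acc=0x7
Byte[9]=93: continuation. acc=(acc<<6)|0x13=0x1D3
Byte[10]=AD: continuation. acc=(acc<<6)|0x2D=0x74ED
Completed: cp=U+74ED (starts at byte 8)
Byte[11]=76: 1-byte ASCII. cp=U+0076
Byte[12]=ED: 3-byte lead, need 2 cont bytes. acc=0xD
Byte[13]=98: continuation. acc=(acc<<6)|0x18=0x358
Byte[14]=A4: continuation. acc=(acc<<6)|0x24=0xD624
Completed: cp=U+D624 (starts at byte 12)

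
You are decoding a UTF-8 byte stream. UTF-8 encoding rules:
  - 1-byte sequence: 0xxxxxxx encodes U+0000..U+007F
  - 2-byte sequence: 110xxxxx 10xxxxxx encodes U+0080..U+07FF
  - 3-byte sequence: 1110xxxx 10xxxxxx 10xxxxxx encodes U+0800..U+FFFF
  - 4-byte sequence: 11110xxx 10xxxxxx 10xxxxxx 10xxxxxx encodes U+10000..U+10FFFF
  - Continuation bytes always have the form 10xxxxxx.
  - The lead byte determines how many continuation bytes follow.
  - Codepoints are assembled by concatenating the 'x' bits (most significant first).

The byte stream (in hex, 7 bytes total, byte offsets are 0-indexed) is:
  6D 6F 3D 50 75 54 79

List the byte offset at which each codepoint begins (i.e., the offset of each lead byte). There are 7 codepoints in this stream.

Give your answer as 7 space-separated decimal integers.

Answer: 0 1 2 3 4 5 6

Derivation:
Byte[0]=6D: 1-byte ASCII. cp=U+006D
Byte[1]=6F: 1-byte ASCII. cp=U+006F
Byte[2]=3D: 1-byte ASCII. cp=U+003D
Byte[3]=50: 1-byte ASCII. cp=U+0050
Byte[4]=75: 1-byte ASCII. cp=U+0075
Byte[5]=54: 1-byte ASCII. cp=U+0054
Byte[6]=79: 1-byte ASCII. cp=U+0079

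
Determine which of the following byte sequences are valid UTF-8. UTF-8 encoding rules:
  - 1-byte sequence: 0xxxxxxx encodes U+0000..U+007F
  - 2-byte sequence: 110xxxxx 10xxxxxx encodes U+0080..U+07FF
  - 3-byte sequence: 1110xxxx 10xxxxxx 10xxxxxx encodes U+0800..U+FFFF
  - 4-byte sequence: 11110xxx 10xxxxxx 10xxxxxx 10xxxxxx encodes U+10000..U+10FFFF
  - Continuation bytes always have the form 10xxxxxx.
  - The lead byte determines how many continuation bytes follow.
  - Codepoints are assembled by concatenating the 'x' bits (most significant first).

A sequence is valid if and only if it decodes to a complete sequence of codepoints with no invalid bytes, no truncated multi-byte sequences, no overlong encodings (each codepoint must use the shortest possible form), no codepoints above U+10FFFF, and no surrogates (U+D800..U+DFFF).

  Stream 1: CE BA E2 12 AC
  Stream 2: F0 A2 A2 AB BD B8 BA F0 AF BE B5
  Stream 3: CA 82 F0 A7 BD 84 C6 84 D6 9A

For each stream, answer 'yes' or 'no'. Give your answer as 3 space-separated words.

Answer: no no yes

Derivation:
Stream 1: error at byte offset 3. INVALID
Stream 2: error at byte offset 4. INVALID
Stream 3: decodes cleanly. VALID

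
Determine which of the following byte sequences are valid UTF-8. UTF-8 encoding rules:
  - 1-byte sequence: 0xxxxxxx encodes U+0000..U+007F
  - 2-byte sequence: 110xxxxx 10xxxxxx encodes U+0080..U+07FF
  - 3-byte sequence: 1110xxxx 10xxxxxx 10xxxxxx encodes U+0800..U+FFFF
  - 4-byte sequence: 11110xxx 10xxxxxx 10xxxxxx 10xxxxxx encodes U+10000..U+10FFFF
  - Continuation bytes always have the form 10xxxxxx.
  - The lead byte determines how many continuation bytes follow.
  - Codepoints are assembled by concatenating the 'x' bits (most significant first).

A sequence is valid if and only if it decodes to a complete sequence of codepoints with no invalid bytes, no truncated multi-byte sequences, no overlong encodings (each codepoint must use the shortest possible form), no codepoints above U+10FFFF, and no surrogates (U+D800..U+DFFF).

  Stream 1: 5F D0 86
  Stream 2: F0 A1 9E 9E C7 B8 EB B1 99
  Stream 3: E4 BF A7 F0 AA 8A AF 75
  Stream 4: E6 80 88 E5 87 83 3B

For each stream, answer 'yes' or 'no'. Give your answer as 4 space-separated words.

Answer: yes yes yes yes

Derivation:
Stream 1: decodes cleanly. VALID
Stream 2: decodes cleanly. VALID
Stream 3: decodes cleanly. VALID
Stream 4: decodes cleanly. VALID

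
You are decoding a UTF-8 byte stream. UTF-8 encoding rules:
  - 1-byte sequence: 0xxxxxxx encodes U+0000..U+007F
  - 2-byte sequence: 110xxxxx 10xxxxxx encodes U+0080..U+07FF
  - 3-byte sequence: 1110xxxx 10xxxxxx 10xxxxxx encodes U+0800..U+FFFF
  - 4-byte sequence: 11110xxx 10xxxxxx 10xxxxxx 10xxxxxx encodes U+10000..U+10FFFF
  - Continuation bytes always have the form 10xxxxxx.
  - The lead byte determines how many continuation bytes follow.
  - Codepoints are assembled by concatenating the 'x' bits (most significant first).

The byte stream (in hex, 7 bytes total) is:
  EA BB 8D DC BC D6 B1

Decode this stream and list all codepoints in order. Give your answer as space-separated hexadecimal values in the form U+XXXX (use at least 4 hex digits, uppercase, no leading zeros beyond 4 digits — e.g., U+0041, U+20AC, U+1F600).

Answer: U+AECD U+073C U+05B1

Derivation:
Byte[0]=EA: 3-byte lead, need 2 cont bytes. acc=0xA
Byte[1]=BB: continuation. acc=(acc<<6)|0x3B=0x2BB
Byte[2]=8D: continuation. acc=(acc<<6)|0x0D=0xAECD
Completed: cp=U+AECD (starts at byte 0)
Byte[3]=DC: 2-byte lead, need 1 cont bytes. acc=0x1C
Byte[4]=BC: continuation. acc=(acc<<6)|0x3C=0x73C
Completed: cp=U+073C (starts at byte 3)
Byte[5]=D6: 2-byte lead, need 1 cont bytes. acc=0x16
Byte[6]=B1: continuation. acc=(acc<<6)|0x31=0x5B1
Completed: cp=U+05B1 (starts at byte 5)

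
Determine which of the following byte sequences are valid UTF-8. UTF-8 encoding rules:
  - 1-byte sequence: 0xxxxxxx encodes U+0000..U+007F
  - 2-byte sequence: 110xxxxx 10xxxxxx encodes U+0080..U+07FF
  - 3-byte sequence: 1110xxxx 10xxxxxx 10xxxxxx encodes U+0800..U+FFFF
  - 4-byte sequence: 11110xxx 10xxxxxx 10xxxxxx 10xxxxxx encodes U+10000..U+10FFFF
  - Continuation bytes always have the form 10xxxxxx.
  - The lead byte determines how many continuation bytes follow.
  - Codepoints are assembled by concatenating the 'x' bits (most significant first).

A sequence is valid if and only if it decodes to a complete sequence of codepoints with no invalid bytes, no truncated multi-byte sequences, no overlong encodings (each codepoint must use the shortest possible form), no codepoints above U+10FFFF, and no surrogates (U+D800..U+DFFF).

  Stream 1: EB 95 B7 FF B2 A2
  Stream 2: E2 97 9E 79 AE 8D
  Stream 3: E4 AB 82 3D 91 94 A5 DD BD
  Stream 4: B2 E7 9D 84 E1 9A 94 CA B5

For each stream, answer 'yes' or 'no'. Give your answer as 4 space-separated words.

Stream 1: error at byte offset 3. INVALID
Stream 2: error at byte offset 4. INVALID
Stream 3: error at byte offset 4. INVALID
Stream 4: error at byte offset 0. INVALID

Answer: no no no no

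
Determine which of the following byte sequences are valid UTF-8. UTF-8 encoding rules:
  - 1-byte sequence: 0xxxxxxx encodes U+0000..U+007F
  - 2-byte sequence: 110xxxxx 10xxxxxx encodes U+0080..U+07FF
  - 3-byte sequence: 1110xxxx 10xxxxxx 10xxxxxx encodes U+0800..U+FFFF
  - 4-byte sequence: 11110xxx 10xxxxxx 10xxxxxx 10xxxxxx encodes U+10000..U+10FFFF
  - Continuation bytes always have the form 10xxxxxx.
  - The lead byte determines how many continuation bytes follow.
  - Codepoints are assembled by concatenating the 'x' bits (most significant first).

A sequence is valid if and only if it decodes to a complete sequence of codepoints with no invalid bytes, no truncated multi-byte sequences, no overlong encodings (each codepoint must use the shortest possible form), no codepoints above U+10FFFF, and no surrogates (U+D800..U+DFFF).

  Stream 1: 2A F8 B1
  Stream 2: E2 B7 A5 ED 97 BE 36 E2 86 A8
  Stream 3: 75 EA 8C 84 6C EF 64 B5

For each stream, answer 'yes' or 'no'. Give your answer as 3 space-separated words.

Stream 1: error at byte offset 1. INVALID
Stream 2: decodes cleanly. VALID
Stream 3: error at byte offset 6. INVALID

Answer: no yes no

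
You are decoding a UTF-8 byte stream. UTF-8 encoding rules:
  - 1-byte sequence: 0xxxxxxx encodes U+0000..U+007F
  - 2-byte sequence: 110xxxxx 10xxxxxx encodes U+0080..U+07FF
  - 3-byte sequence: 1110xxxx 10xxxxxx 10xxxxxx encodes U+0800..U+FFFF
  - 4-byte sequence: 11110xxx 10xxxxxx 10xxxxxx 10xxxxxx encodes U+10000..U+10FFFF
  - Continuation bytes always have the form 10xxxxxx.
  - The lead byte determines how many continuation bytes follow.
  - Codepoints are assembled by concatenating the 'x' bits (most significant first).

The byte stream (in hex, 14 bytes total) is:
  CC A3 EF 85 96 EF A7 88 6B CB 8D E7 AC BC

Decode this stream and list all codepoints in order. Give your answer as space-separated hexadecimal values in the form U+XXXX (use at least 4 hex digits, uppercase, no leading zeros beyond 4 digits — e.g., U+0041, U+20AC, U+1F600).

Byte[0]=CC: 2-byte lead, need 1 cont bytes. acc=0xC
Byte[1]=A3: continuation. acc=(acc<<6)|0x23=0x323
Completed: cp=U+0323 (starts at byte 0)
Byte[2]=EF: 3-byte lead, need 2 cont bytes. acc=0xF
Byte[3]=85: continuation. acc=(acc<<6)|0x05=0x3C5
Byte[4]=96: continuation. acc=(acc<<6)|0x16=0xF156
Completed: cp=U+F156 (starts at byte 2)
Byte[5]=EF: 3-byte lead, need 2 cont bytes. acc=0xF
Byte[6]=A7: continuation. acc=(acc<<6)|0x27=0x3E7
Byte[7]=88: continuation. acc=(acc<<6)|0x08=0xF9C8
Completed: cp=U+F9C8 (starts at byte 5)
Byte[8]=6B: 1-byte ASCII. cp=U+006B
Byte[9]=CB: 2-byte lead, need 1 cont bytes. acc=0xB
Byte[10]=8D: continuation. acc=(acc<<6)|0x0D=0x2CD
Completed: cp=U+02CD (starts at byte 9)
Byte[11]=E7: 3-byte lead, need 2 cont bytes. acc=0x7
Byte[12]=AC: continuation. acc=(acc<<6)|0x2C=0x1EC
Byte[13]=BC: continuation. acc=(acc<<6)|0x3C=0x7B3C
Completed: cp=U+7B3C (starts at byte 11)

Answer: U+0323 U+F156 U+F9C8 U+006B U+02CD U+7B3C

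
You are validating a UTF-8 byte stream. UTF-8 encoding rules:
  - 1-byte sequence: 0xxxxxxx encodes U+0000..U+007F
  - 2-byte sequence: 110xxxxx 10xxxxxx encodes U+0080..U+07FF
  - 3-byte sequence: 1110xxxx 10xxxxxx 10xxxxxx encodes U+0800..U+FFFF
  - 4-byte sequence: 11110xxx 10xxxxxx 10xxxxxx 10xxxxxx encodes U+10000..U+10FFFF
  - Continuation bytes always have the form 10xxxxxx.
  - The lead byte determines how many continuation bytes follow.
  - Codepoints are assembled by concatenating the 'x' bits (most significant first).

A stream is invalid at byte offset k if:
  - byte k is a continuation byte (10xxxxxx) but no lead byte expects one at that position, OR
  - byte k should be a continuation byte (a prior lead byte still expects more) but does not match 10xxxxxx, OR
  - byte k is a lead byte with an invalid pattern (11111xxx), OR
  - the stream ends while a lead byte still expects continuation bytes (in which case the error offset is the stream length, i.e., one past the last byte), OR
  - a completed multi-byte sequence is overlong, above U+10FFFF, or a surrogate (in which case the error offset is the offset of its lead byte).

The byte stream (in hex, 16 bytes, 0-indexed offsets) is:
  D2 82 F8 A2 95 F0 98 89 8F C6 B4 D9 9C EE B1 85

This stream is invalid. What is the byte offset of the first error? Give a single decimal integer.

Answer: 2

Derivation:
Byte[0]=D2: 2-byte lead, need 1 cont bytes. acc=0x12
Byte[1]=82: continuation. acc=(acc<<6)|0x02=0x482
Completed: cp=U+0482 (starts at byte 0)
Byte[2]=F8: INVALID lead byte (not 0xxx/110x/1110/11110)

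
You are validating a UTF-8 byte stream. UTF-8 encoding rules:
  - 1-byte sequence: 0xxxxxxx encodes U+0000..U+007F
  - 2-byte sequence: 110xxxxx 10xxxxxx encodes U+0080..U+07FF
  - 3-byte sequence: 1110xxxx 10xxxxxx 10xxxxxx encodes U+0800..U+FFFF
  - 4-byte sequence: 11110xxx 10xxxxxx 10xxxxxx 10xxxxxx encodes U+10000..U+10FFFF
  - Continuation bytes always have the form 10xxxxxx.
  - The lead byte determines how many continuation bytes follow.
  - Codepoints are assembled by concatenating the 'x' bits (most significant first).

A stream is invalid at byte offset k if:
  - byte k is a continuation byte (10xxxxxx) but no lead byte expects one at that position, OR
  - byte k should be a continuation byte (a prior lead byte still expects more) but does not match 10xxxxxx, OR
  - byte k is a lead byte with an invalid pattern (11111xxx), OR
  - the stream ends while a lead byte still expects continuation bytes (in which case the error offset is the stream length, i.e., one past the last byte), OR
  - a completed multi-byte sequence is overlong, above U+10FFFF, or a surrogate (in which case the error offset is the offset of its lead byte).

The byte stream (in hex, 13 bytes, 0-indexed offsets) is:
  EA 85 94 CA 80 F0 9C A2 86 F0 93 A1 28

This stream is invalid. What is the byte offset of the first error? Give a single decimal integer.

Answer: 12

Derivation:
Byte[0]=EA: 3-byte lead, need 2 cont bytes. acc=0xA
Byte[1]=85: continuation. acc=(acc<<6)|0x05=0x285
Byte[2]=94: continuation. acc=(acc<<6)|0x14=0xA154
Completed: cp=U+A154 (starts at byte 0)
Byte[3]=CA: 2-byte lead, need 1 cont bytes. acc=0xA
Byte[4]=80: continuation. acc=(acc<<6)|0x00=0x280
Completed: cp=U+0280 (starts at byte 3)
Byte[5]=F0: 4-byte lead, need 3 cont bytes. acc=0x0
Byte[6]=9C: continuation. acc=(acc<<6)|0x1C=0x1C
Byte[7]=A2: continuation. acc=(acc<<6)|0x22=0x722
Byte[8]=86: continuation. acc=(acc<<6)|0x06=0x1C886
Completed: cp=U+1C886 (starts at byte 5)
Byte[9]=F0: 4-byte lead, need 3 cont bytes. acc=0x0
Byte[10]=93: continuation. acc=(acc<<6)|0x13=0x13
Byte[11]=A1: continuation. acc=(acc<<6)|0x21=0x4E1
Byte[12]=28: expected 10xxxxxx continuation. INVALID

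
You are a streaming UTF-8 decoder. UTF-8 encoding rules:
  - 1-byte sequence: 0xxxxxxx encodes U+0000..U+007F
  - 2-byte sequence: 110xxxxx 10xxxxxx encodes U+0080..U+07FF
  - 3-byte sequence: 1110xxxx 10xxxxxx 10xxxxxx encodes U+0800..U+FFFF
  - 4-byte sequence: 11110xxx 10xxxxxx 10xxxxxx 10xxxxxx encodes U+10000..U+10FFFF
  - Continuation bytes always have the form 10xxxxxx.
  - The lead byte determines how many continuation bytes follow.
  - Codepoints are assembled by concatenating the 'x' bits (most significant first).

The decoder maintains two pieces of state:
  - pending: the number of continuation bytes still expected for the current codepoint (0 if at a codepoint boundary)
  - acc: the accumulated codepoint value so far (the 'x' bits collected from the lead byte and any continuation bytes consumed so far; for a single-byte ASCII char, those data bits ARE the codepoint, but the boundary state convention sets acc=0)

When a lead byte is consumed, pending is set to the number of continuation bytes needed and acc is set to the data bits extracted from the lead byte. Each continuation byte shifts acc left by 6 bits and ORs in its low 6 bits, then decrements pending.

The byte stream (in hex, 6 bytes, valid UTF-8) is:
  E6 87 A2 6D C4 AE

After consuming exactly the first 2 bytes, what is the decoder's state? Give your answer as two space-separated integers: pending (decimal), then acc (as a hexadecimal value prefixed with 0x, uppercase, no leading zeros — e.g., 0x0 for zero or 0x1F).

Answer: 1 0x187

Derivation:
Byte[0]=E6: 3-byte lead. pending=2, acc=0x6
Byte[1]=87: continuation. acc=(acc<<6)|0x07=0x187, pending=1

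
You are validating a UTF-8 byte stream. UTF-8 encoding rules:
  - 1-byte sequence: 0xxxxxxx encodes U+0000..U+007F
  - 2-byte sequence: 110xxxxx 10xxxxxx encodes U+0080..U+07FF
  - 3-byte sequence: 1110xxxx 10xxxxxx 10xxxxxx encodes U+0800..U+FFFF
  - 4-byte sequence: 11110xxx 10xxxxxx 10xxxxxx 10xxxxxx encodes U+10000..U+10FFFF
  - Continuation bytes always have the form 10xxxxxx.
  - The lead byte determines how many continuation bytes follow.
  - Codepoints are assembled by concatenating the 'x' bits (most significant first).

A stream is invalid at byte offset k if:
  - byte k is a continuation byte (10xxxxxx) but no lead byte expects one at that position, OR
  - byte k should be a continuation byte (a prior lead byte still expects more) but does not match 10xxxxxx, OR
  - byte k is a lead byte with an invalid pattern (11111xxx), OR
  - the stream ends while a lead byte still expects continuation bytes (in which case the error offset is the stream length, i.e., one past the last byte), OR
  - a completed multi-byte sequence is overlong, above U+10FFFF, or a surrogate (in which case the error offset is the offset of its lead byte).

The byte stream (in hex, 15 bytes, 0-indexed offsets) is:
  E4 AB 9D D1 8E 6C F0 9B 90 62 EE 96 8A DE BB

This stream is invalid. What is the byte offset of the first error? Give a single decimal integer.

Answer: 9

Derivation:
Byte[0]=E4: 3-byte lead, need 2 cont bytes. acc=0x4
Byte[1]=AB: continuation. acc=(acc<<6)|0x2B=0x12B
Byte[2]=9D: continuation. acc=(acc<<6)|0x1D=0x4ADD
Completed: cp=U+4ADD (starts at byte 0)
Byte[3]=D1: 2-byte lead, need 1 cont bytes. acc=0x11
Byte[4]=8E: continuation. acc=(acc<<6)|0x0E=0x44E
Completed: cp=U+044E (starts at byte 3)
Byte[5]=6C: 1-byte ASCII. cp=U+006C
Byte[6]=F0: 4-byte lead, need 3 cont bytes. acc=0x0
Byte[7]=9B: continuation. acc=(acc<<6)|0x1B=0x1B
Byte[8]=90: continuation. acc=(acc<<6)|0x10=0x6D0
Byte[9]=62: expected 10xxxxxx continuation. INVALID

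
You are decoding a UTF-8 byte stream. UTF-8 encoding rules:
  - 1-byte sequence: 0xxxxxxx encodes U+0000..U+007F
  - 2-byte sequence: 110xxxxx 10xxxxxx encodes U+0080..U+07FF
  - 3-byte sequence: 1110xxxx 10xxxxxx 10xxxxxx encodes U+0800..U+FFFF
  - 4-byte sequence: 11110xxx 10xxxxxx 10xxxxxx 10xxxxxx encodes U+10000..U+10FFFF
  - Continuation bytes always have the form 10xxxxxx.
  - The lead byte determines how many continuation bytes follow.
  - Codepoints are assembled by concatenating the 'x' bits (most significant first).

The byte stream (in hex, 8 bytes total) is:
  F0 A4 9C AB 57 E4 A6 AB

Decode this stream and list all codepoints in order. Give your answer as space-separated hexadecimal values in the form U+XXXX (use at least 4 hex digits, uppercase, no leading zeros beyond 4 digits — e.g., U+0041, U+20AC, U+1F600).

Byte[0]=F0: 4-byte lead, need 3 cont bytes. acc=0x0
Byte[1]=A4: continuation. acc=(acc<<6)|0x24=0x24
Byte[2]=9C: continuation. acc=(acc<<6)|0x1C=0x91C
Byte[3]=AB: continuation. acc=(acc<<6)|0x2B=0x2472B
Completed: cp=U+2472B (starts at byte 0)
Byte[4]=57: 1-byte ASCII. cp=U+0057
Byte[5]=E4: 3-byte lead, need 2 cont bytes. acc=0x4
Byte[6]=A6: continuation. acc=(acc<<6)|0x26=0x126
Byte[7]=AB: continuation. acc=(acc<<6)|0x2B=0x49AB
Completed: cp=U+49AB (starts at byte 5)

Answer: U+2472B U+0057 U+49AB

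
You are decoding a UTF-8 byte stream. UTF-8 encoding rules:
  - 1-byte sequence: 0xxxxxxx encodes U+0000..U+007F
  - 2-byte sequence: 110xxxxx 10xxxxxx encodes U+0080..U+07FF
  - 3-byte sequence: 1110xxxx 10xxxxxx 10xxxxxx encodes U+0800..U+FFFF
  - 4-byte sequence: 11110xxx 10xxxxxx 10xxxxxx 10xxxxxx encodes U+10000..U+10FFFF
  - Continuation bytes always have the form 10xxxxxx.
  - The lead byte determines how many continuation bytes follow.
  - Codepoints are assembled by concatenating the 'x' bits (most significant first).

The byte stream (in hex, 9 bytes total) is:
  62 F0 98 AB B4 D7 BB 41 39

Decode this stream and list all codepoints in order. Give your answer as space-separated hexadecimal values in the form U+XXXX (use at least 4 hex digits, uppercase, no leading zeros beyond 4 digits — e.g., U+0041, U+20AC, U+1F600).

Byte[0]=62: 1-byte ASCII. cp=U+0062
Byte[1]=F0: 4-byte lead, need 3 cont bytes. acc=0x0
Byte[2]=98: continuation. acc=(acc<<6)|0x18=0x18
Byte[3]=AB: continuation. acc=(acc<<6)|0x2B=0x62B
Byte[4]=B4: continuation. acc=(acc<<6)|0x34=0x18AF4
Completed: cp=U+18AF4 (starts at byte 1)
Byte[5]=D7: 2-byte lead, need 1 cont bytes. acc=0x17
Byte[6]=BB: continuation. acc=(acc<<6)|0x3B=0x5FB
Completed: cp=U+05FB (starts at byte 5)
Byte[7]=41: 1-byte ASCII. cp=U+0041
Byte[8]=39: 1-byte ASCII. cp=U+0039

Answer: U+0062 U+18AF4 U+05FB U+0041 U+0039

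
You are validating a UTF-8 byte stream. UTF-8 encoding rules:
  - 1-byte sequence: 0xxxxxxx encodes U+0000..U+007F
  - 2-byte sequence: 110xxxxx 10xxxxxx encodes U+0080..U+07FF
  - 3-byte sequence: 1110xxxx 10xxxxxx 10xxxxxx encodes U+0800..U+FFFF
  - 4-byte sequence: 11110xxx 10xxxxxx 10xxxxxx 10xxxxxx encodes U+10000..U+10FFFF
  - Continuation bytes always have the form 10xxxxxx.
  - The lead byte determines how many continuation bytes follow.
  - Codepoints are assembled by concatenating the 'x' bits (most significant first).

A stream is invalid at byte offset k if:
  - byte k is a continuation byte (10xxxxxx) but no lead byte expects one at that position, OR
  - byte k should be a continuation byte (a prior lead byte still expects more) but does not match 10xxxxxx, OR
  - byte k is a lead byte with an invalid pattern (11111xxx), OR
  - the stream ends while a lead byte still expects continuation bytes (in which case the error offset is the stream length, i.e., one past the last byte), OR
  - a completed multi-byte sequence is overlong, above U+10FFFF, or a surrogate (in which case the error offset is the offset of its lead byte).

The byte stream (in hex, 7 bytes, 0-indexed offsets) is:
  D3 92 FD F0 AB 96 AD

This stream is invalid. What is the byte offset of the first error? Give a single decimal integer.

Answer: 2

Derivation:
Byte[0]=D3: 2-byte lead, need 1 cont bytes. acc=0x13
Byte[1]=92: continuation. acc=(acc<<6)|0x12=0x4D2
Completed: cp=U+04D2 (starts at byte 0)
Byte[2]=FD: INVALID lead byte (not 0xxx/110x/1110/11110)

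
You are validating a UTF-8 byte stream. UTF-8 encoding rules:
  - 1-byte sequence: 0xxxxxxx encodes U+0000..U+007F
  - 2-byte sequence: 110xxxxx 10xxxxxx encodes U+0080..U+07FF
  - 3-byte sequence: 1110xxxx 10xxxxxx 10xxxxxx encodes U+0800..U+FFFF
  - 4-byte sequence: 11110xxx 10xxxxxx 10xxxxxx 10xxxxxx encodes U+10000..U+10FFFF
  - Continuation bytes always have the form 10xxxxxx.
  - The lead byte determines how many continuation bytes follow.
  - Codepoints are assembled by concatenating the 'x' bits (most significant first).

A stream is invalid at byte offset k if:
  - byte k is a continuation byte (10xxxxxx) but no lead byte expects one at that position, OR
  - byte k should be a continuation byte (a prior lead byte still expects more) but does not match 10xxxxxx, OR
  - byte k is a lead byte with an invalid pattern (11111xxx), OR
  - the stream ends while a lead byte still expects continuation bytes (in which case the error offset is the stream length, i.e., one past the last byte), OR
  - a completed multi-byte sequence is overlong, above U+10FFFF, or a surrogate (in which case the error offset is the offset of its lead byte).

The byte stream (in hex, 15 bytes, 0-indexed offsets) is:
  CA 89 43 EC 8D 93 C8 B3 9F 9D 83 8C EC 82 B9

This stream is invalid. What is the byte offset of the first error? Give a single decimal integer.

Answer: 8

Derivation:
Byte[0]=CA: 2-byte lead, need 1 cont bytes. acc=0xA
Byte[1]=89: continuation. acc=(acc<<6)|0x09=0x289
Completed: cp=U+0289 (starts at byte 0)
Byte[2]=43: 1-byte ASCII. cp=U+0043
Byte[3]=EC: 3-byte lead, need 2 cont bytes. acc=0xC
Byte[4]=8D: continuation. acc=(acc<<6)|0x0D=0x30D
Byte[5]=93: continuation. acc=(acc<<6)|0x13=0xC353
Completed: cp=U+C353 (starts at byte 3)
Byte[6]=C8: 2-byte lead, need 1 cont bytes. acc=0x8
Byte[7]=B3: continuation. acc=(acc<<6)|0x33=0x233
Completed: cp=U+0233 (starts at byte 6)
Byte[8]=9F: INVALID lead byte (not 0xxx/110x/1110/11110)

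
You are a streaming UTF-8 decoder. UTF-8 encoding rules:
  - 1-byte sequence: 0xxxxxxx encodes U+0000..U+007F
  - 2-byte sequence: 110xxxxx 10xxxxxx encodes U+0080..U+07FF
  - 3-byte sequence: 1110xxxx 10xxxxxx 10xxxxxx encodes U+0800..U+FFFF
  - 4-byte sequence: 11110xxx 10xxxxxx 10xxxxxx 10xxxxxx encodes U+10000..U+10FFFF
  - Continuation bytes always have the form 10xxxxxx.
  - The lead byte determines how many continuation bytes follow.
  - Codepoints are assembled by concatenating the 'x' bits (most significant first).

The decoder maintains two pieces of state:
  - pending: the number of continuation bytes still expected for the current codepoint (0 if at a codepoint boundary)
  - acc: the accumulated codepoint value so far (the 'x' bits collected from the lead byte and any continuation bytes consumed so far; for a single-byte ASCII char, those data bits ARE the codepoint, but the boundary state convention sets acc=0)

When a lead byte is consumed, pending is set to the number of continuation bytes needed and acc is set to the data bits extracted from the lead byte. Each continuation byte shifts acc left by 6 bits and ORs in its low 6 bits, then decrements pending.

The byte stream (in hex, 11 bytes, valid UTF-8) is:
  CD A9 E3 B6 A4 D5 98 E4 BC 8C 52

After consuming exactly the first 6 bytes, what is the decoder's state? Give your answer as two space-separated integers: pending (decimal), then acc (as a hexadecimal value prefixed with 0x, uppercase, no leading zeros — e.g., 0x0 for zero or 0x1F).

Answer: 1 0x15

Derivation:
Byte[0]=CD: 2-byte lead. pending=1, acc=0xD
Byte[1]=A9: continuation. acc=(acc<<6)|0x29=0x369, pending=0
Byte[2]=E3: 3-byte lead. pending=2, acc=0x3
Byte[3]=B6: continuation. acc=(acc<<6)|0x36=0xF6, pending=1
Byte[4]=A4: continuation. acc=(acc<<6)|0x24=0x3DA4, pending=0
Byte[5]=D5: 2-byte lead. pending=1, acc=0x15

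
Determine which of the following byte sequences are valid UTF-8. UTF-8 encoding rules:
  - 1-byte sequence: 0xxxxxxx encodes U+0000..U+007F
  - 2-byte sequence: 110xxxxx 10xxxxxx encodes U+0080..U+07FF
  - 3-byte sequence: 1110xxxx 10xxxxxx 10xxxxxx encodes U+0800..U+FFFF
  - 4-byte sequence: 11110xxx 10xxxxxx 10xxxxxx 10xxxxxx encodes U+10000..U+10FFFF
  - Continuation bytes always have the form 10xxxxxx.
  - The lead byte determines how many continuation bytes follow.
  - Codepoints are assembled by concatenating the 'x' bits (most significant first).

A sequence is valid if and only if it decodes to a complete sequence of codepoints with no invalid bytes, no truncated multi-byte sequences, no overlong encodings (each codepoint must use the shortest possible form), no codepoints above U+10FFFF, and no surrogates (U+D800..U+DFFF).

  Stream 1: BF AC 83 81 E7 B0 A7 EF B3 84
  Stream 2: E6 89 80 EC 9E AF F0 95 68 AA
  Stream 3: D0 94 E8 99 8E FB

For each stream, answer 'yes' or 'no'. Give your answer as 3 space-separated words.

Answer: no no no

Derivation:
Stream 1: error at byte offset 0. INVALID
Stream 2: error at byte offset 8. INVALID
Stream 3: error at byte offset 5. INVALID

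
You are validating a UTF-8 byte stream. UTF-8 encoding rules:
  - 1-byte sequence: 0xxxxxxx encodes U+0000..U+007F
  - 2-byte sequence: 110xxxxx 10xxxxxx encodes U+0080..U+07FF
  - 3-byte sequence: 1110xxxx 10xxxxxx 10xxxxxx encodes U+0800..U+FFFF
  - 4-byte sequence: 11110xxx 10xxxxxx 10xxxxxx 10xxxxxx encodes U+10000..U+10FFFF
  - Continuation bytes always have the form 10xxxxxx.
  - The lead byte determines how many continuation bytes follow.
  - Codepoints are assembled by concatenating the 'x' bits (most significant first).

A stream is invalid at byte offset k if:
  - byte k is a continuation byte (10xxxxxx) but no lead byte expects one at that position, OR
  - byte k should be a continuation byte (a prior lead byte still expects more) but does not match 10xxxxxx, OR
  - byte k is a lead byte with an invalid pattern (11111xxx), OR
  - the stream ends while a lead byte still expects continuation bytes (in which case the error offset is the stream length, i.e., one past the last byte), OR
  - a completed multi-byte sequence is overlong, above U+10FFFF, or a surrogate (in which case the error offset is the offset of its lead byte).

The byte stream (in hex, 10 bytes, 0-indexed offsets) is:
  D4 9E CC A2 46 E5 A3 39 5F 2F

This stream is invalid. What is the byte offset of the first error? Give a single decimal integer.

Answer: 7

Derivation:
Byte[0]=D4: 2-byte lead, need 1 cont bytes. acc=0x14
Byte[1]=9E: continuation. acc=(acc<<6)|0x1E=0x51E
Completed: cp=U+051E (starts at byte 0)
Byte[2]=CC: 2-byte lead, need 1 cont bytes. acc=0xC
Byte[3]=A2: continuation. acc=(acc<<6)|0x22=0x322
Completed: cp=U+0322 (starts at byte 2)
Byte[4]=46: 1-byte ASCII. cp=U+0046
Byte[5]=E5: 3-byte lead, need 2 cont bytes. acc=0x5
Byte[6]=A3: continuation. acc=(acc<<6)|0x23=0x163
Byte[7]=39: expected 10xxxxxx continuation. INVALID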